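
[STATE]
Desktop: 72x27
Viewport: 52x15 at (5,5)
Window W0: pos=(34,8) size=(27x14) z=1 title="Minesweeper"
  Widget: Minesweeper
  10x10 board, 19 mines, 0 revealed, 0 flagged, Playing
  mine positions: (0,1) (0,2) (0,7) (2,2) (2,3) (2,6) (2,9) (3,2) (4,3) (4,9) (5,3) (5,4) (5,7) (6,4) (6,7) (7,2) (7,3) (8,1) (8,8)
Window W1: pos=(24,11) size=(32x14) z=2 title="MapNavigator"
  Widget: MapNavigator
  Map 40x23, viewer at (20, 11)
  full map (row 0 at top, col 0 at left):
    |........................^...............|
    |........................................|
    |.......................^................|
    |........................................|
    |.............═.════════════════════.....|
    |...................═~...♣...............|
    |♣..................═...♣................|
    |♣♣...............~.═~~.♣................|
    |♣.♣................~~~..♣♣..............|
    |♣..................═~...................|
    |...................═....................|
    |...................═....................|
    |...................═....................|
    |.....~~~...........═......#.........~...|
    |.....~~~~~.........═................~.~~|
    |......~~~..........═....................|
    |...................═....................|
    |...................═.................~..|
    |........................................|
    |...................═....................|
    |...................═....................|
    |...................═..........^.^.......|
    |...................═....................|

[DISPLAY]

                                                    
                                                    
                                                    
                             ┏━━━━━━━━━━━━━━━━━━━━━━
                             ┃ Minesweeper          
                             ┠──────────────────────
                   ┏━━━━━━━━━━━━━━━━━━━━━━━━━━━━━━┓ 
                   ┃ MapNavigator                 ┃ 
                   ┠──────────────────────────────┨ 
                   ┃..............═...♣...........┃ 
                   ┃............~.═~~.♣...........┃ 
                   ┃..............~~~..♣♣.........┃ 
                   ┃..............═~..............┃ 
                   ┃..............═...............┃ 
                   ┃..............═@..............┃ 


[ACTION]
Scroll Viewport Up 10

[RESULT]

                                                    
                                                    
                                                    
                                                    
                                                    
                                                    
                                                    
                                                    
                             ┏━━━━━━━━━━━━━━━━━━━━━━
                             ┃ Minesweeper          
                             ┠──────────────────────
                   ┏━━━━━━━━━━━━━━━━━━━━━━━━━━━━━━┓ 
                   ┃ MapNavigator                 ┃ 
                   ┠──────────────────────────────┨ 
                   ┃..............═...♣...........┃ 


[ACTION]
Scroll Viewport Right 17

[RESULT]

                                                    
                                                    
                                                    
                                                    
                                                    
                                                    
                                                    
                                                    
              ┏━━━━━━━━━━━━━━━━━━━━━━━━━┓           
              ┃ Minesweeper             ┃           
              ┠─────────────────────────┨           
    ┏━━━━━━━━━━━━━━━━━━━━━━━━━━━━━━┓    ┃           
    ┃ MapNavigator                 ┃    ┃           
    ┠──────────────────────────────┨    ┃           
    ┃..............═...♣...........┃    ┃           


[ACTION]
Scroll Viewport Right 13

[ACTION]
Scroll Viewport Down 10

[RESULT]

              ┠─────────────────────────┨           
    ┏━━━━━━━━━━━━━━━━━━━━━━━━━━━━━━┓    ┃           
    ┃ MapNavigator                 ┃    ┃           
    ┠──────────────────────────────┨    ┃           
    ┃..............═...♣...........┃    ┃           
    ┃............~.═~~.♣...........┃    ┃           
    ┃..............~~~..♣♣.........┃    ┃           
    ┃..............═~..............┃    ┃           
    ┃..............═...............┃    ┃           
    ┃..............═@..............┃    ┃           
    ┃..............═...............┃    ┃           
    ┃~~~...........═......#........┃━━━━┛           
    ┃~~~~~.........═...............┃                
    ┃.~~~..........═...............┃                
    ┗━━━━━━━━━━━━━━━━━━━━━━━━━━━━━━┛                


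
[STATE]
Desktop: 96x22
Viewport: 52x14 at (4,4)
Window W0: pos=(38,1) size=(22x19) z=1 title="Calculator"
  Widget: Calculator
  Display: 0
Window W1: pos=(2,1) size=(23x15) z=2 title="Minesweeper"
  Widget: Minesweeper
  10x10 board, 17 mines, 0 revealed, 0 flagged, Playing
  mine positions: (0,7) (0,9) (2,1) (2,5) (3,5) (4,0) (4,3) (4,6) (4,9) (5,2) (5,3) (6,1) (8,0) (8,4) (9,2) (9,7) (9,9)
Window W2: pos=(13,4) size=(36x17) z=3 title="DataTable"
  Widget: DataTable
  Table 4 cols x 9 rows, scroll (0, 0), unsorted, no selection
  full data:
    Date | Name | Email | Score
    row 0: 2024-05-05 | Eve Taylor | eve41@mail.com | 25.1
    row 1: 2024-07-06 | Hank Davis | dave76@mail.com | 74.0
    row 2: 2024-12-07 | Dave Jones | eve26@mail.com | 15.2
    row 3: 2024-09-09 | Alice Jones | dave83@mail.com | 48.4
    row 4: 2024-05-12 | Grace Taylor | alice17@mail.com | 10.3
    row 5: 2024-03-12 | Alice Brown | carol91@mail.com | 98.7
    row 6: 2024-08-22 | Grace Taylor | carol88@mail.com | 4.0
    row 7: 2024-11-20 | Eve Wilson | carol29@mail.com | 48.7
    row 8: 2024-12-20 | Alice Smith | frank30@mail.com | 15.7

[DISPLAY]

■■■■■■■■■┏━━━━━━━━━━━━━━━━━━━━━━━━━━━━━━━━━━┓       
■■■■■■■■■┃ DataTable                        ┃──┬───┐
■■■■■■■■■┠──────────────────────────────────┨9 │ ÷ │
■■■■■■■■■┃Date      │Name        │Email     ┃──┼───┤
■■■■■■■■■┃──────────┼────────────┼──────────┃6 │ × │
■■■■■■■■■┃2024-05-05│Eve Taylor  │eve41@mail┃──┼───┤
■■■■■■■■■┃2024-07-06│Hank Davis  │dave76@mai┃3 │ - │
■■■■■■■■■┃2024-12-07│Dave Jones  │eve26@mail┃──┼───┤
■■■■■■■■■┃2024-09-09│Alice Jones │dave83@mai┃= │ + │
■■■■■■■■■┃2024-05-12│Grace Taylor│alice17@ma┃──┼───┤
         ┃2024-03-12│Alice Brown │carol91@ma┃MR│ M+│
━━━━━━━━━┃2024-08-22│Grace Taylor│carol88@ma┃──┴───┘
         ┃2024-11-20│Eve Wilson  │carol29@ma┃       
         ┃2024-12-20│Alice Smith │frank30@ma┃       


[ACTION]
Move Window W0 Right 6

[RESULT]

■■■■■■■■■┏━━━━━━━━━━━━━━━━━━━━━━━━━━━━━━━━━━┓       
■■■■■■■■■┃ DataTable                        ┃┬───┬──
■■■■■■■■■┠──────────────────────────────────┨│ 8 │ 9
■■■■■■■■■┃Date      │Name        │Email     ┃┼───┼──
■■■■■■■■■┃──────────┼────────────┼──────────┃│ 5 │ 6
■■■■■■■■■┃2024-05-05│Eve Taylor  │eve41@mail┃┼───┼──
■■■■■■■■■┃2024-07-06│Hank Davis  │dave76@mai┃│ 2 │ 3
■■■■■■■■■┃2024-12-07│Dave Jones  │eve26@mail┃┼───┼──
■■■■■■■■■┃2024-09-09│Alice Jones │dave83@mai┃│ . │ =
■■■■■■■■■┃2024-05-12│Grace Taylor│alice17@ma┃┼───┼──
         ┃2024-03-12│Alice Brown │carol91@ma┃│ MC│ M
━━━━━━━━━┃2024-08-22│Grace Taylor│carol88@ma┃┴───┴──
         ┃2024-11-20│Eve Wilson  │carol29@ma┃       
         ┃2024-12-20│Alice Smith │frank30@ma┃       


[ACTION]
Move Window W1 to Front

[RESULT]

■■■■■■■■■           ┃━━━━━━━━━━━━━━━━━━━━━━━┓       
■■■■■■■■■           ┃                       ┃┬───┬──
■■■■■■■■■           ┃───────────────────────┨│ 8 │ 9
■■■■■■■■■           ┃Name        │Email     ┃┼───┼──
■■■■■■■■■           ┃────────────┼──────────┃│ 5 │ 6
■■■■■■■■■           ┃Eve Taylor  │eve41@mail┃┼───┼──
■■■■■■■■■           ┃Hank Davis  │dave76@mai┃│ 2 │ 3
■■■■■■■■■           ┃Dave Jones  │eve26@mail┃┼───┼──
■■■■■■■■■           ┃Alice Jones │dave83@mai┃│ . │ =
■■■■■■■■■           ┃Grace Taylor│alice17@ma┃┼───┼──
                    ┃Alice Brown │carol91@ma┃│ MC│ M
━━━━━━━━━━━━━━━━━━━━┛Grace Taylor│carol88@ma┃┴───┴──
         ┃2024-11-20│Eve Wilson  │carol29@ma┃       
         ┃2024-12-20│Alice Smith │frank30@ma┃       


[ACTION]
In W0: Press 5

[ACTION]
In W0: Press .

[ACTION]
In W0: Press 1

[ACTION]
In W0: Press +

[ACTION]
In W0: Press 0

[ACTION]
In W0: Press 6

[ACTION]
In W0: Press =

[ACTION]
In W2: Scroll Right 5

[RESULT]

■■■■■■■■■           ┃━━━━━━━━━━━━━━━━━━━━━━━┓       
■■■■■■■■■           ┃                       ┃┬───┬──
■■■■■■■■■           ┃───────────────────────┨│ 8 │ 9
■■■■■■■■■           ┃       │Email          ┃┼───┼──
■■■■■■■■■           ┃───────┼───────────────┃│ 5 │ 6
■■■■■■■■■           ┃aylor  │eve41@mail.com ┃┼───┼──
■■■■■■■■■           ┃Davis  │dave76@mail.com┃│ 2 │ 3
■■■■■■■■■           ┃Jones  │eve26@mail.com ┃┼───┼──
■■■■■■■■■           ┃ Jones │dave83@mail.com┃│ . │ =
■■■■■■■■■           ┃ Taylor│alice17@mail.co┃┼───┼──
                    ┃ Brown │carol91@mail.co┃│ MC│ M
━━━━━━━━━━━━━━━━━━━━┛ Taylor│carol88@mail.co┃┴───┴──
         ┃11-20│Eve Wilson  │carol29@mail.co┃       
         ┃12-20│Alice Smith │frank30@mail.co┃       


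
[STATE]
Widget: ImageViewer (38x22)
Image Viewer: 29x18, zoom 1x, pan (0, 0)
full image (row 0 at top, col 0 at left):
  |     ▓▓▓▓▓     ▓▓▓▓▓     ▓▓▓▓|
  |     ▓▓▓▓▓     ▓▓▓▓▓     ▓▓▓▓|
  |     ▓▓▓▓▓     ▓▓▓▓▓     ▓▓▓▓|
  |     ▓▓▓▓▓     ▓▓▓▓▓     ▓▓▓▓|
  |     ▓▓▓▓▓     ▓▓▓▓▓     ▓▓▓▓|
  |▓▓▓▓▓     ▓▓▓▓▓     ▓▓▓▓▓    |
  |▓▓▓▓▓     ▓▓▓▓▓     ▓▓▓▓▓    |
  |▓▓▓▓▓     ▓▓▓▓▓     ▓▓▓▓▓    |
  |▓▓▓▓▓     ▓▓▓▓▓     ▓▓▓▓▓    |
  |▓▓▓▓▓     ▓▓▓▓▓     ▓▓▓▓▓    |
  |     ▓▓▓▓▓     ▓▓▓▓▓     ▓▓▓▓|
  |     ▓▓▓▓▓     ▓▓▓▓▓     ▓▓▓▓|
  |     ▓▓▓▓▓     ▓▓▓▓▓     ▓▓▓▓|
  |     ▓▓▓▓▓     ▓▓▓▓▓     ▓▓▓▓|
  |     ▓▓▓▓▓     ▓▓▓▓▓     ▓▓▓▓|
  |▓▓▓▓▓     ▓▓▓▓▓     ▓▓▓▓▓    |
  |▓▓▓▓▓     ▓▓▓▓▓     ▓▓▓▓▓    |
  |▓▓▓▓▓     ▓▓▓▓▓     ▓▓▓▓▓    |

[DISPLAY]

     ▓▓▓▓▓     ▓▓▓▓▓     ▓▓▓▓         
     ▓▓▓▓▓     ▓▓▓▓▓     ▓▓▓▓         
     ▓▓▓▓▓     ▓▓▓▓▓     ▓▓▓▓         
     ▓▓▓▓▓     ▓▓▓▓▓     ▓▓▓▓         
     ▓▓▓▓▓     ▓▓▓▓▓     ▓▓▓▓         
▓▓▓▓▓     ▓▓▓▓▓     ▓▓▓▓▓             
▓▓▓▓▓     ▓▓▓▓▓     ▓▓▓▓▓             
▓▓▓▓▓     ▓▓▓▓▓     ▓▓▓▓▓             
▓▓▓▓▓     ▓▓▓▓▓     ▓▓▓▓▓             
▓▓▓▓▓     ▓▓▓▓▓     ▓▓▓▓▓             
     ▓▓▓▓▓     ▓▓▓▓▓     ▓▓▓▓         
     ▓▓▓▓▓     ▓▓▓▓▓     ▓▓▓▓         
     ▓▓▓▓▓     ▓▓▓▓▓     ▓▓▓▓         
     ▓▓▓▓▓     ▓▓▓▓▓     ▓▓▓▓         
     ▓▓▓▓▓     ▓▓▓▓▓     ▓▓▓▓         
▓▓▓▓▓     ▓▓▓▓▓     ▓▓▓▓▓             
▓▓▓▓▓     ▓▓▓▓▓     ▓▓▓▓▓             
▓▓▓▓▓     ▓▓▓▓▓     ▓▓▓▓▓             
                                      
                                      
                                      
                                      


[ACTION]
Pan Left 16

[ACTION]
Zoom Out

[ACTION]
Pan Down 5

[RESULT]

▓▓▓▓▓     ▓▓▓▓▓     ▓▓▓▓▓             
▓▓▓▓▓     ▓▓▓▓▓     ▓▓▓▓▓             
▓▓▓▓▓     ▓▓▓▓▓     ▓▓▓▓▓             
▓▓▓▓▓     ▓▓▓▓▓     ▓▓▓▓▓             
▓▓▓▓▓     ▓▓▓▓▓     ▓▓▓▓▓             
     ▓▓▓▓▓     ▓▓▓▓▓     ▓▓▓▓         
     ▓▓▓▓▓     ▓▓▓▓▓     ▓▓▓▓         
     ▓▓▓▓▓     ▓▓▓▓▓     ▓▓▓▓         
     ▓▓▓▓▓     ▓▓▓▓▓     ▓▓▓▓         
     ▓▓▓▓▓     ▓▓▓▓▓     ▓▓▓▓         
▓▓▓▓▓     ▓▓▓▓▓     ▓▓▓▓▓             
▓▓▓▓▓     ▓▓▓▓▓     ▓▓▓▓▓             
▓▓▓▓▓     ▓▓▓▓▓     ▓▓▓▓▓             
                                      
                                      
                                      
                                      
                                      
                                      
                                      
                                      
                                      


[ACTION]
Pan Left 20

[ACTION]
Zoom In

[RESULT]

          ▓▓▓▓▓▓▓▓▓▓          ▓▓▓▓▓▓▓▓
          ▓▓▓▓▓▓▓▓▓▓          ▓▓▓▓▓▓▓▓
          ▓▓▓▓▓▓▓▓▓▓          ▓▓▓▓▓▓▓▓
          ▓▓▓▓▓▓▓▓▓▓          ▓▓▓▓▓▓▓▓
          ▓▓▓▓▓▓▓▓▓▓          ▓▓▓▓▓▓▓▓
▓▓▓▓▓▓▓▓▓▓          ▓▓▓▓▓▓▓▓▓▓        
▓▓▓▓▓▓▓▓▓▓          ▓▓▓▓▓▓▓▓▓▓        
▓▓▓▓▓▓▓▓▓▓          ▓▓▓▓▓▓▓▓▓▓        
▓▓▓▓▓▓▓▓▓▓          ▓▓▓▓▓▓▓▓▓▓        
▓▓▓▓▓▓▓▓▓▓          ▓▓▓▓▓▓▓▓▓▓        
▓▓▓▓▓▓▓▓▓▓          ▓▓▓▓▓▓▓▓▓▓        
▓▓▓▓▓▓▓▓▓▓          ▓▓▓▓▓▓▓▓▓▓        
▓▓▓▓▓▓▓▓▓▓          ▓▓▓▓▓▓▓▓▓▓        
▓▓▓▓▓▓▓▓▓▓          ▓▓▓▓▓▓▓▓▓▓        
▓▓▓▓▓▓▓▓▓▓          ▓▓▓▓▓▓▓▓▓▓        
          ▓▓▓▓▓▓▓▓▓▓          ▓▓▓▓▓▓▓▓
          ▓▓▓▓▓▓▓▓▓▓          ▓▓▓▓▓▓▓▓
          ▓▓▓▓▓▓▓▓▓▓          ▓▓▓▓▓▓▓▓
          ▓▓▓▓▓▓▓▓▓▓          ▓▓▓▓▓▓▓▓
          ▓▓▓▓▓▓▓▓▓▓          ▓▓▓▓▓▓▓▓
          ▓▓▓▓▓▓▓▓▓▓          ▓▓▓▓▓▓▓▓
          ▓▓▓▓▓▓▓▓▓▓          ▓▓▓▓▓▓▓▓


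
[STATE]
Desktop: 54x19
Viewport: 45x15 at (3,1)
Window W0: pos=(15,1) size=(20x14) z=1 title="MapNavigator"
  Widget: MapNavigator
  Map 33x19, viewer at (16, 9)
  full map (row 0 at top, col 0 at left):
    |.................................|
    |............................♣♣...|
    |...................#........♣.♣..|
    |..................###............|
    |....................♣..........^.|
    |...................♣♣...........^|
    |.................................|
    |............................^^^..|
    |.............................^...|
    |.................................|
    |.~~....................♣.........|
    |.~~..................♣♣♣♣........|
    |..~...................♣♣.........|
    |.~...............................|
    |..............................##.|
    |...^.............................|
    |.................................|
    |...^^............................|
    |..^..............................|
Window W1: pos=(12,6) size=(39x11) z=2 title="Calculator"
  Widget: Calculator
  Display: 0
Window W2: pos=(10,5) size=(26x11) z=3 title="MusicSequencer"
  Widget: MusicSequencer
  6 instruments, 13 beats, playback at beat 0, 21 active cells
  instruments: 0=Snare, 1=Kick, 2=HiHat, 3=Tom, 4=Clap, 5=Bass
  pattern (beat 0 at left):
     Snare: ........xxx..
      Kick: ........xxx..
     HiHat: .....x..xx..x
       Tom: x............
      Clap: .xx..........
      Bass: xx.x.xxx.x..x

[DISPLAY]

            ┏━━━━━━━━━━━━━━━━━━┓             
            ┃ MapNavigator     ┃             
            ┠──────────────────┨             
            ┃.............♣....┃             
       ┏━━━━━━━━━━━━━━━━━━━━━━━━┓            
       ┃ MusicSequencer         ┃━━━━━━━━━━━━
       ┠────────────────────────┨            
       ┃      ▼123456789012     ┃────────────
       ┃ Snare········███··     ┃            
       ┃  Kick········███··     ┃            
       ┃ HiHat·····█··██··█     ┃            
       ┃   Tom█············     ┃            
       ┃  Clap·██··········     ┃            
       ┃  Bass██·█·███·█··█     ┃            
       ┗━━━━━━━━━━━━━━━━━━━━━━━━┛            


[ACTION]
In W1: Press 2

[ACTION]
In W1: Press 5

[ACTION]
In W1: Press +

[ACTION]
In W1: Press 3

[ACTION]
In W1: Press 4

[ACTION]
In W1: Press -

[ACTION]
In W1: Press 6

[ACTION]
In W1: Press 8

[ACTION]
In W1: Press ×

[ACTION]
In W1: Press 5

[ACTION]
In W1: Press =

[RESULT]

            ┏━━━━━━━━━━━━━━━━━━┓             
            ┃ MapNavigator     ┃             
            ┠──────────────────┨             
            ┃.............♣....┃             
       ┏━━━━━━━━━━━━━━━━━━━━━━━━┓            
       ┃ MusicSequencer         ┃━━━━━━━━━━━━
       ┠────────────────────────┨            
       ┃      ▼123456789012     ┃────────────
       ┃ Snare········███··     ┃           -
       ┃  Kick········███··     ┃            
       ┃ HiHat·····█··██··█     ┃            
       ┃   Tom█············     ┃            
       ┃  Clap·██··········     ┃            
       ┃  Bass██·█·███·█··█     ┃            
       ┗━━━━━━━━━━━━━━━━━━━━━━━━┛            


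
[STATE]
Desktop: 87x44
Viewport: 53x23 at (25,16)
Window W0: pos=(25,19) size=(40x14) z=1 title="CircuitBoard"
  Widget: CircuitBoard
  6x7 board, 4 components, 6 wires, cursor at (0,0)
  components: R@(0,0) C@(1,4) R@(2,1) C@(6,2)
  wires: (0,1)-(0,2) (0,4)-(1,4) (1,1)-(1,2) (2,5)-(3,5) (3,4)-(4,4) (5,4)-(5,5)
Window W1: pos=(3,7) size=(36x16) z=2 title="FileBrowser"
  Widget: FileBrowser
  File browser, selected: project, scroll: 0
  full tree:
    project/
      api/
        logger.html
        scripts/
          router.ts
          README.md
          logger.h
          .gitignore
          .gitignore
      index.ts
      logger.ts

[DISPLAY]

             ┃                                       
             ┃                                       
             ┃                                       
             ┃━━━━━━━━━━━━━━━━━━━━━━━━━┓             
             ┃                         ┃             
             ┃─────────────────────────┨             
━━━━━━━━━━━━━┛5                        ┃             
┃0  [R]  · ─ ·       ·                 ┃             
┃                    │                 ┃             
┃1       · ─ ·       C                 ┃             
┃                                      ┃             
┃2       R               ·             ┃             
┃                        │             ┃             
┃3                   ·   ·             ┃             
┃                    │                 ┃             
┃4                   ·                 ┃             
┗━━━━━━━━━━━━━━━━━━━━━━━━━━━━━━━━━━━━━━┛             
                                                     
                                                     
                                                     
                                                     
                                                     
                                                     


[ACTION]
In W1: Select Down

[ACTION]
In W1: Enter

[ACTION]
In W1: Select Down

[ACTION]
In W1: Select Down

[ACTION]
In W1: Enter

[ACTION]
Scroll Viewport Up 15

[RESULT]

                                                     
                                                     
                                                     
                                                     
                                                     
                                                     
━━━━━━━━━━━━━┓                                       
             ┃                                       
─────────────┨                                       
             ┃                                       
             ┃                                       
             ┃                                       
             ┃                                       
             ┃                                       
             ┃                                       
             ┃                                       
             ┃                                       
             ┃                                       
             ┃━━━━━━━━━━━━━━━━━━━━━━━━━┓             
             ┃                         ┃             
             ┃─────────────────────────┨             
━━━━━━━━━━━━━┛5                        ┃             
┃0  [R]  · ─ ·       ·                 ┃             


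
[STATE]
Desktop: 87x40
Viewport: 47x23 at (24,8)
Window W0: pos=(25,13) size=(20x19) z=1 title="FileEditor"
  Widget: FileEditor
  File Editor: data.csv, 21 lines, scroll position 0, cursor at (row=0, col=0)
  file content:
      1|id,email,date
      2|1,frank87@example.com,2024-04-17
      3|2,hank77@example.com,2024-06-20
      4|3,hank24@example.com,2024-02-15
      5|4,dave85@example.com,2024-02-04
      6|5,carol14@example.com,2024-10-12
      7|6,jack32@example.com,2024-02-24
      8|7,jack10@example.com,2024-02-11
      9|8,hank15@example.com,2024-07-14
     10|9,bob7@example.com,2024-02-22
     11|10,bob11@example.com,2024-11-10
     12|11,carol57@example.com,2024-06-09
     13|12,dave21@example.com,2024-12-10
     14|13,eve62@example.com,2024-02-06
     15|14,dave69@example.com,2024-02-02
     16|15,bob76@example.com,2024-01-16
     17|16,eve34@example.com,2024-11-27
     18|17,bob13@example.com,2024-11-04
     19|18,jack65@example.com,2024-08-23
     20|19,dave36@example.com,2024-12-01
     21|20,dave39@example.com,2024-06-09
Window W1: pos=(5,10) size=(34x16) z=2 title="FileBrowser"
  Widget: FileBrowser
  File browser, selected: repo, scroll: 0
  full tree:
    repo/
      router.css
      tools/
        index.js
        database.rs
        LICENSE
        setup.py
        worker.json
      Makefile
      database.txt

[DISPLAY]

                                               
                                               
━━━━━━━━━━━━━━┓                                
              ┃                                
──────────────┨                                
              ┃━━━━━┓                          
              ┃     ┃                          
              ┃─────┨                          
              ┃    ▲┃                          
              ┃mple█┃                          
              ┃ple.░┃                          
              ┃ple.░┃                          
              ┃ple.░┃                          
              ┃mple░┃                          
              ┃ple.░┃                          
              ┃ple.░┃                          
              ┃ple.░┃                          
━━━━━━━━━━━━━━┛e.co░┃                          
 ┃10,bob11@example.░┃                          
 ┃11,carol57@exampl░┃                          
 ┃12,dave21@example░┃                          
 ┃13,eve62@example.░┃                          
 ┃14,dave69@example▼┃                          


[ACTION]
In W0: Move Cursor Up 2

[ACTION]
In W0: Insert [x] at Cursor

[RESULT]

                                               
                                               
━━━━━━━━━━━━━━┓                                
              ┃                                
──────────────┨                                
              ┃━━━━━┓                          
              ┃     ┃                          
              ┃─────┨                          
              ┃e   ▲┃                          
              ┃mple█┃                          
              ┃ple.░┃                          
              ┃ple.░┃                          
              ┃ple.░┃                          
              ┃mple░┃                          
              ┃ple.░┃                          
              ┃ple.░┃                          
              ┃ple.░┃                          
━━━━━━━━━━━━━━┛e.co░┃                          
 ┃10,bob11@example.░┃                          
 ┃11,carol57@exampl░┃                          
 ┃12,dave21@example░┃                          
 ┃13,eve62@example.░┃                          
 ┃14,dave69@example▼┃                          


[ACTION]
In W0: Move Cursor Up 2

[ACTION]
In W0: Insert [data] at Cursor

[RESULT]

                                               
                                               
━━━━━━━━━━━━━━┓                                
              ┃                                
──────────────┨                                
              ┃━━━━━┓                          
              ┃     ┃                          
              ┃─────┨                          
              ┃,dat▲┃                          
              ┃mple█┃                          
              ┃ple.░┃                          
              ┃ple.░┃                          
              ┃ple.░┃                          
              ┃mple░┃                          
              ┃ple.░┃                          
              ┃ple.░┃                          
              ┃ple.░┃                          
━━━━━━━━━━━━━━┛e.co░┃                          
 ┃10,bob11@example.░┃                          
 ┃11,carol57@exampl░┃                          
 ┃12,dave21@example░┃                          
 ┃13,eve62@example.░┃                          
 ┃14,dave69@example▼┃                          


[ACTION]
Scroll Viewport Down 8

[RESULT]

              ┃,dat▲┃                          
              ┃mple█┃                          
              ┃ple.░┃                          
              ┃ple.░┃                          
              ┃ple.░┃                          
              ┃mple░┃                          
              ┃ple.░┃                          
              ┃ple.░┃                          
              ┃ple.░┃                          
━━━━━━━━━━━━━━┛e.co░┃                          
 ┃10,bob11@example.░┃                          
 ┃11,carol57@exampl░┃                          
 ┃12,dave21@example░┃                          
 ┃13,eve62@example.░┃                          
 ┃14,dave69@example▼┃                          
 ┗━━━━━━━━━━━━━━━━━━┛                          
                                               
                                               
                                               
                                               
                                               
                                               
                                               


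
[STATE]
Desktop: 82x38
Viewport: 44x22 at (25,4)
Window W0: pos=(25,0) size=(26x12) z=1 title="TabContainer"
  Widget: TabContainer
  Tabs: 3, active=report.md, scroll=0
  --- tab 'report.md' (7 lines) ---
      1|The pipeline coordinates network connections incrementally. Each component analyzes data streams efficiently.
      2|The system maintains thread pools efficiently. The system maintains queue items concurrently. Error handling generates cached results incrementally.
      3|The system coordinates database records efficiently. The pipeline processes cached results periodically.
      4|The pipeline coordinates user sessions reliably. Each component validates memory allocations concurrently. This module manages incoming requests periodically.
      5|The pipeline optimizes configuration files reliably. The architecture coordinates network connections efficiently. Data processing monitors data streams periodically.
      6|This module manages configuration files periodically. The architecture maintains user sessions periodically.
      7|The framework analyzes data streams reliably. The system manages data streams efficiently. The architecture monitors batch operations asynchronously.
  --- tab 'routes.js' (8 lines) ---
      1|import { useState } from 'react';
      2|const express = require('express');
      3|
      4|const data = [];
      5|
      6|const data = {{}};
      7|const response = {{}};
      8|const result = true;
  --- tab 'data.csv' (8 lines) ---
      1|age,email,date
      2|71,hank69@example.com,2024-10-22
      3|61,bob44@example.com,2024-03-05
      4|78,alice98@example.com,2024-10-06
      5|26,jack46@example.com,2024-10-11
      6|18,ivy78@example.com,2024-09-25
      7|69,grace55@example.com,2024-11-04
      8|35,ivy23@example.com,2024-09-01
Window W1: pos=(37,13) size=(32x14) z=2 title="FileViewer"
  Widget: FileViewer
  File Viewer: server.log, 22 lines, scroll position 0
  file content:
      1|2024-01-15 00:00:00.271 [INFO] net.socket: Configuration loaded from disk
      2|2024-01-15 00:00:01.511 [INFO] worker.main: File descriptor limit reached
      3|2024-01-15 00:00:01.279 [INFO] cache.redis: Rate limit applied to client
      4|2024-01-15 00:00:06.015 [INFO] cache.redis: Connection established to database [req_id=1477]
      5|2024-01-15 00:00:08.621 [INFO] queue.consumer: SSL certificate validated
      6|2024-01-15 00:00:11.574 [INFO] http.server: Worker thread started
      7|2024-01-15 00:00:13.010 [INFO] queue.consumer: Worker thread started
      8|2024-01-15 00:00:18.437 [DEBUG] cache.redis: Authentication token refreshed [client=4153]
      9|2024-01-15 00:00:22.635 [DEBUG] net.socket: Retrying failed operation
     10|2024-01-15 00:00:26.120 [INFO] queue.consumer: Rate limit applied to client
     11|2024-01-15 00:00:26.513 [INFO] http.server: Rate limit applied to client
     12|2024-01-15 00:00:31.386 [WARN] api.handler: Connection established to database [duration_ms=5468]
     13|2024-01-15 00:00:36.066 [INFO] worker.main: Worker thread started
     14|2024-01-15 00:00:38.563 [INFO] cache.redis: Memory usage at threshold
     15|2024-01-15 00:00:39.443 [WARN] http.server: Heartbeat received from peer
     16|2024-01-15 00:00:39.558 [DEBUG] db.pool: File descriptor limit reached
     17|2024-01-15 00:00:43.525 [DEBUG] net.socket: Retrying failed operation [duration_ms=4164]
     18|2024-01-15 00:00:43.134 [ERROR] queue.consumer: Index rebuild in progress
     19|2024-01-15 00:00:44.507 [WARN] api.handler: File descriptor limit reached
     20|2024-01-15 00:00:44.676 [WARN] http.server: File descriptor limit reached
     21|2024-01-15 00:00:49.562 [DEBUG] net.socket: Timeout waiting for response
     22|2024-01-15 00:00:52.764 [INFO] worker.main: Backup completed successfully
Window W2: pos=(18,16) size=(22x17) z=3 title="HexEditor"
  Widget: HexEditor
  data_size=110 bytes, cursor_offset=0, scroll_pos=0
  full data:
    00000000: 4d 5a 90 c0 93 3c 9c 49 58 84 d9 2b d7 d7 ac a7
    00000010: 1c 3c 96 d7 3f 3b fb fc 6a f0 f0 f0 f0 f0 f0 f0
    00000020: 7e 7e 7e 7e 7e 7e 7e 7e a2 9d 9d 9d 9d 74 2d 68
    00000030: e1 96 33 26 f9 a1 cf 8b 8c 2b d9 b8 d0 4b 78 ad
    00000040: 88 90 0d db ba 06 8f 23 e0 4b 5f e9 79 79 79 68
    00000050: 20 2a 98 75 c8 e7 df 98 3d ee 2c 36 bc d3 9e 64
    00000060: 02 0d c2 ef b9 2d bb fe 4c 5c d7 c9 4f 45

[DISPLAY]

┃────────────────────────┃                  
┃The pipeline coordinates┃                  
┃The system maintains thr┃                  
┃The system coordinates d┃                  
┃The pipeline coordinates┃                  
┃The pipeline optimizes c┃                  
┃This module manages conf┃                  
┗━━━━━━━━━━━━━━━━━━━━━━━━┛                  
                                            
            ┏━━━━━━━━━━━━━━━━━━━━━━━━━━━━━━┓
            ┃ FileViewer                   ┃
            ┠──────────────────────────────┨
━━━━━━━━━━━━━━┓24-01-15 00:00:00.271 [INFO▲┃
itor          ┃24-01-15 00:00:01.511 [INFO█┃
──────────────┨24-01-15 00:00:01.279 [INFO░┃
00  4D 5a 90 c┃24-01-15 00:00:06.015 [INFO░┃
10  1c 3c 96 d┃24-01-15 00:00:08.621 [INFO░┃
20  7e 7e 7e 7┃24-01-15 00:00:11.574 [INFO░┃
30  e1 96 33 2┃24-01-15 00:00:13.010 [INFO░┃
40  88 90 0d d┃24-01-15 00:00:18.437 [DEBU░┃
50  20 2a 98 7┃24-01-15 00:00:22.635 [DEBU░┃
60  02 0d c2 e┃24-01-15 00:00:26.120 [INFO▼┃


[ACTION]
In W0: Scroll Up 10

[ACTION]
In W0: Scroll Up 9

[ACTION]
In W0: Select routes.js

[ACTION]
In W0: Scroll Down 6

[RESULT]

┃────────────────────────┃                  
┃const response = {{}};  ┃                  
┃const result = true;    ┃                  
┃                        ┃                  
┃                        ┃                  
┃                        ┃                  
┃                        ┃                  
┗━━━━━━━━━━━━━━━━━━━━━━━━┛                  
                                            
            ┏━━━━━━━━━━━━━━━━━━━━━━━━━━━━━━┓
            ┃ FileViewer                   ┃
            ┠──────────────────────────────┨
━━━━━━━━━━━━━━┓24-01-15 00:00:00.271 [INFO▲┃
itor          ┃24-01-15 00:00:01.511 [INFO█┃
──────────────┨24-01-15 00:00:01.279 [INFO░┃
00  4D 5a 90 c┃24-01-15 00:00:06.015 [INFO░┃
10  1c 3c 96 d┃24-01-15 00:00:08.621 [INFO░┃
20  7e 7e 7e 7┃24-01-15 00:00:11.574 [INFO░┃
30  e1 96 33 2┃24-01-15 00:00:13.010 [INFO░┃
40  88 90 0d d┃24-01-15 00:00:18.437 [DEBU░┃
50  20 2a 98 7┃24-01-15 00:00:22.635 [DEBU░┃
60  02 0d c2 e┃24-01-15 00:00:26.120 [INFO▼┃


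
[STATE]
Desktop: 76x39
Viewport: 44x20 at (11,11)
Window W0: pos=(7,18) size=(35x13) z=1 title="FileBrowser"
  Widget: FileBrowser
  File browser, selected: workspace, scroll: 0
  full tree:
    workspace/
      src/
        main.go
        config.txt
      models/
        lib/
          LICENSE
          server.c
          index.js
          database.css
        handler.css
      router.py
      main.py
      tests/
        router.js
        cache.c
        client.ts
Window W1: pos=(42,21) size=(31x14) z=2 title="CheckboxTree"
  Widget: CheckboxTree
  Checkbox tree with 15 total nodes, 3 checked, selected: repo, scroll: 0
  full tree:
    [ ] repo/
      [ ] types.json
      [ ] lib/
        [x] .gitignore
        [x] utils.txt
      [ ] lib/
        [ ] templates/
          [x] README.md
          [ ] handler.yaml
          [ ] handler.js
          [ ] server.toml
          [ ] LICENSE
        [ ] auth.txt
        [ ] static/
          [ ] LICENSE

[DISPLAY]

                                            
                                            
                                            
                                            
                                            
                                            
                                            
━━━━━━━━━━━━━━━━━━━━━━━━━━━━━━┓             
leBrowser                     ┃             
──────────────────────────────┨             
-] workspace/                 ┃┏━━━━━━━━━━━━
 [+] src/                     ┃┃ CheckboxTre
 [+] models/                  ┃┠────────────
 router.py                    ┃┃>[-] repo/  
 main.py                      ┃┃   [ ] types
 [+] tests/                   ┃┃   [x] lib/ 
                              ┃┃     [x] .gi
                              ┃┃     [x] uti
                              ┃┃   [-] lib/ 
━━━━━━━━━━━━━━━━━━━━━━━━━━━━━━┛┃     [-] tem


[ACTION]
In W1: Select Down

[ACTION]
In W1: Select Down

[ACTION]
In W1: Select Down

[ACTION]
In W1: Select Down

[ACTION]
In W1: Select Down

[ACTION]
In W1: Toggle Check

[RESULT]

                                            
                                            
                                            
                                            
                                            
                                            
                                            
━━━━━━━━━━━━━━━━━━━━━━━━━━━━━━┓             
leBrowser                     ┃             
──────────────────────────────┨             
-] workspace/                 ┃┏━━━━━━━━━━━━
 [+] src/                     ┃┃ CheckboxTre
 [+] models/                  ┃┠────────────
 router.py                    ┃┃ [-] repo/  
 main.py                      ┃┃   [ ] types
 [+] tests/                   ┃┃   [x] lib/ 
                              ┃┃     [x] .gi
                              ┃┃     [x] uti
                              ┃┃>  [x] lib/ 
━━━━━━━━━━━━━━━━━━━━━━━━━━━━━━┛┃     [x] tem
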